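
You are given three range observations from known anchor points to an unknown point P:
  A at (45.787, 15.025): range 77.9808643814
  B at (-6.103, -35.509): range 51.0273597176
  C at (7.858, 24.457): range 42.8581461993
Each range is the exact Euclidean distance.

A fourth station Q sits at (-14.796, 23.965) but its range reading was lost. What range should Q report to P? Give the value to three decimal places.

23.071

eq1: (x − 45.787)² + (y − 15.025)² = 77.9808643814²
eq2: (x + 6.103)² + (y + 35.509)² = 51.0273597176²
eq3: (x − 7.858)² + (y − 24.457)² = 42.8581461993²
eq2−eq3, eq2−eq1 (x²,y² cancel):
  27.922·x + 119.932·y = 128.728067
  103.780·x + 101.068·y = -2453.159466
det = 27.922·101.068 − 119.932·103.780 = -9624.522264
x = (128.728067·101.068 − 119.932·-2453.159466) / -9624.522264 = -31.920817
y = (27.922·-2453.159466 − 128.728067·103.780) / -9624.522264 = 8.504995
|P − Q| = √((-31.920817 − -14.796)² + (8.504995 − 23.965)²) = 23.071001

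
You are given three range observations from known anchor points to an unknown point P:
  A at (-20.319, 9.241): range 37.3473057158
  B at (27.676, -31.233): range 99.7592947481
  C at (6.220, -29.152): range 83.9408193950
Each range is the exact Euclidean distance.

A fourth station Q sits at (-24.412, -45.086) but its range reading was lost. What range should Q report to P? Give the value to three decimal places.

eq1: (x + 20.319)² + (y − 9.241)² = 37.3473057158²
eq2: (x − 27.676)² + (y + 31.233)² = 99.7592947481²
eq3: (x − 6.220)² + (y + 29.152)² = 83.9408193950²
eq2−eq3, eq2−eq1 (x²,y² cancel):
  -42.912·x + 4.162·y = 2052.921967
  -95.990·x + 80.948·y = 7313.892221
det = -42.912·80.948 − 4.162·-95.990 = -3074.130196
x = (2052.921967·80.948 − 4.162·7313.892221) / -3074.130196 = -44.155419
y = (-42.912·7313.892221 − 2052.921967·-95.990) / -3074.130196 = 37.992458
|P − Q| = √((-44.155419 − -24.412)² + (37.992458 − -45.086)²) = 85.392229

85.392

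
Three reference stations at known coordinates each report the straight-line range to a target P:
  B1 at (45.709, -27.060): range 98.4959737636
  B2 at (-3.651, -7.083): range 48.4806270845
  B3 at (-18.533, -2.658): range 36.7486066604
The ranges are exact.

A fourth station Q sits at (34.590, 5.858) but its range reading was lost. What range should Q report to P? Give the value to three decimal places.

eq1: (x − 45.709)² + (y + 27.060)² = 98.4959737636²
eq2: (x + 3.651)² + (y + 7.083)² = 48.4806270845²
eq3: (x + 18.533)² + (y + 2.658)² = 36.7486066604²
eq1−eq2, eq1−eq3 (x²,y² cancel):
  -98.720·x + 39.954·y = 4593.028054
  -128.484·x + 48.804·y = 5879.977528
det = -98.720·48.804 − 39.954·-128.484 = 315.518856
x = (4593.028054·48.804 − 39.954·5879.977528) / 315.518856 = -34.135776
y = (-98.720·5879.977528 − 4593.028054·-128.484) / 315.518856 = 30.613812
|P − Q| = √((-34.135776 − 34.590)² + (30.613812 − 5.858)²) = 73.048494

73.048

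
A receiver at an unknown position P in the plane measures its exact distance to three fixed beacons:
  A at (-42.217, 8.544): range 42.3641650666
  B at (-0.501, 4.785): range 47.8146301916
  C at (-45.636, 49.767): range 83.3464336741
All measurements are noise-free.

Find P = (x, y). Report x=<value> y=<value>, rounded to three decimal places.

eq1: (x + 42.217)² + (y − 8.544)² = 42.3641650666²
eq2: (x + 0.501)² + (y − 4.785)² = 47.8146301916²
eq3: (x + 45.636)² + (y − 49.767)² = 83.3464336741²
eq3−eq2, eq3−eq1 (x²,y² cancel):
  90.270·x − 89.964·y = 124.137587
  6.838·x − 82.446·y = 2447.781764
det = 90.270·-82.446 − -89.964·6.838 = -6827.226588
x = (124.137587·-82.446 − -89.964·2447.781764) / -6827.226588 = -30.755914
y = (90.270·2447.781764 − 124.137587·6.838) / -6827.226588 = -32.240384

x=-30.756 y=-32.240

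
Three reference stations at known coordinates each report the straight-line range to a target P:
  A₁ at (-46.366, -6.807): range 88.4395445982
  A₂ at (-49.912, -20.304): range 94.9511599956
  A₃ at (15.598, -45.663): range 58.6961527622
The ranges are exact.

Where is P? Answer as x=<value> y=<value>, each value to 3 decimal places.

x=40.945 y=7.278

eq1: (x + 46.366)² + (y + 6.807)² = 88.4395445982²
eq2: (x + 49.912)² + (y + 20.304)² = 94.9511599956²
eq3: (x − 15.598)² + (y + 45.663)² = 58.6961527622²
eq1−eq3, eq1−eq2 (x²,y² cancel):
  123.928·x − 77.712·y = 4508.580668
  -7.092·x − 26.994·y = -486.850781
det = 123.928·-26.994 − -77.712·-7.092 = -3896.445936
x = (4508.580668·-26.994 − -77.712·-486.850781) / -3896.445936 = 40.944691
y = (123.928·-486.850781 − 4508.580668·-7.092) / -3896.445936 = 7.278322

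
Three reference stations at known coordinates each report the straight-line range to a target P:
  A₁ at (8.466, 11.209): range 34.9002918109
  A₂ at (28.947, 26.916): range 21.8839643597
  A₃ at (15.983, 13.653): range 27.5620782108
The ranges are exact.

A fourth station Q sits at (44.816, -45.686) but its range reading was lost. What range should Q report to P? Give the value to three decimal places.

56.152

eq1: (x − 8.466)² + (y − 11.209)² = 34.9002918109²
eq2: (x − 28.947)² + (y − 26.916)² = 21.8839643597²
eq3: (x − 15.983)² + (y − 13.653)² = 27.5620782108²
eq2−eq1, eq2−eq3 (x²,y² cancel):
  -40.962·x − 31.414·y = -2104.207500
  -25.928·x − 26.526·y = -1401.299426
det = -40.962·-26.526 − -31.414·-25.928 = 272.055820
x = (-2104.207500·-26.526 − -31.414·-1401.299426) / 272.055820 = 43.357970
y = (-40.962·-1401.299426 − -2104.207500·-25.928) / 272.055820 = 10.446882
|P − Q| = √((43.357970 − 44.816)² + (10.446882 − -45.686)²) = 56.151815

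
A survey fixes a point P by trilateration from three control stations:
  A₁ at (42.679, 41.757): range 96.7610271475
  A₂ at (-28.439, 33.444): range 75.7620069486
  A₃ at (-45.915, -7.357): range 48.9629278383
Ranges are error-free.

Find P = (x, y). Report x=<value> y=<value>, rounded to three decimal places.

x=-9.296 y=-39.860

eq1: (x − 42.679)² + (y − 41.757)² = 96.7610271475²
eq2: (x + 28.439)² + (y − 33.444)² = 75.7620069486²
eq3: (x + 45.915)² + (y + 7.357)² = 48.9629278383²
eq2−eq3, eq2−eq1 (x²,y² cancel):
  -34.952·x − 81.602·y = 3577.548211
  142.236·x + 16.626·y = -1984.948445
det = -34.952·16.626 − -81.602·142.236 = 11025.630120
x = (3577.548211·16.626 − -81.602·-1984.948445) / 11025.630120 = -9.296108
y = (-34.952·-1984.948445 − 3577.548211·142.236) / 11025.630120 = -39.859693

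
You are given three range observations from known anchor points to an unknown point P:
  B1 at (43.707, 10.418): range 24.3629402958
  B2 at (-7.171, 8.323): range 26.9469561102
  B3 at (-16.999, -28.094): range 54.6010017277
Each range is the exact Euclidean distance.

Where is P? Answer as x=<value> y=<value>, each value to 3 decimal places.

eq1: (x − 43.707)² + (y − 10.418)² = 24.3629402958²
eq2: (x + 7.171)² + (y − 8.323)² = 26.9469561102²
eq3: (x + 16.999)² + (y + 28.094)² = 54.6010017277²
eq3−eq2, eq3−eq1 (x²,y² cancel):
  19.656·x + 72.834·y = 1297.587679
  121.412·x + 77.024·y = 3328.314266
det = 19.656·77.024 − 72.834·121.412 = -7328.937864
x = (1297.587679·77.024 − 72.834·3328.314266) / -7328.937864 = 19.439249
y = (19.656·3328.314266 − 1297.587679·121.412) / -7328.937864 = 12.569539

x=19.439 y=12.570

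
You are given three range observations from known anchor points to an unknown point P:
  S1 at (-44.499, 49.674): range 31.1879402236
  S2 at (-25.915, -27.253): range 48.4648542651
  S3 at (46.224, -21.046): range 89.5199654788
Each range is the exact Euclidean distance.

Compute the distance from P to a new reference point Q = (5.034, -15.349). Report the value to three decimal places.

eq1: (x + 44.499)² + (y − 49.674)² = 31.1879402236²
eq2: (x + 25.915)² + (y + 27.253)² = 48.4648542651²
eq3: (x − 46.224)² + (y + 21.046)² = 89.5199654788²
eq1−eq3, eq1−eq2 (x²,y² cancel):
  181.446·x − 141.440·y = -8909.211589
  37.168·x − 153.854·y = -4409.508527
det = 181.446·-153.854 − -141.440·37.168 = -22659.150964
x = (-8909.211589·-153.854 − -141.440·-4409.508527) / -22659.150964 = -32.968444
y = (181.446·-4409.508527 − -8909.211589·37.168) / -22659.150964 = 20.695838
|P − Q| = √((-32.968444 − 5.034)² + (20.695838 − -15.349)²) = 52.377630

52.378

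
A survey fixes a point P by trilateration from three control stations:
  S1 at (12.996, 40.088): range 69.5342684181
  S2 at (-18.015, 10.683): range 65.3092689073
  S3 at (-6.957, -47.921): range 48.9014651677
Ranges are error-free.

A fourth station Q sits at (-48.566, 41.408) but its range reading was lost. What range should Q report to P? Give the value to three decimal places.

eq1: (x − 12.996)² + (y − 40.088)² = 69.5342684181²
eq2: (x + 18.015)² + (y − 10.683)² = 65.3092689073²
eq3: (x + 6.957)² + (y + 47.921)² = 48.9014651677²
eq2−eq3, eq2−eq1 (x²,y² cancel):
  22.116·x − 117.208·y = 3780.102686
  62.022·x + 58.810·y = 767.563167
det = 22.116·58.810 − -117.208·62.022 = 8570.116536
x = (3780.102686·58.810 − -117.208·767.563167) / 8570.116536 = 36.437355
y = (22.116·767.563167 − 3780.102686·62.022) / 8570.116536 = -25.375863
|P − Q| = √((36.437355 − -48.566)² + (-25.375863 − 41.408)²) = 108.100207

108.100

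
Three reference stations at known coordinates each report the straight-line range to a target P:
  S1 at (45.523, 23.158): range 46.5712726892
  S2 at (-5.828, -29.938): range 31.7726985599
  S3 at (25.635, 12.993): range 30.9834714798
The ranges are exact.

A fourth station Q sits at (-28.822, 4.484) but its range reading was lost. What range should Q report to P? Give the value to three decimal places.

56.996

eq1: (x − 45.523)² + (y − 23.158)² = 46.5712726892²
eq2: (x + 5.828)² + (y + 29.938)² = 31.7726985599²
eq3: (x − 25.635)² + (y − 12.993)² = 30.9834714798²
eq3−eq1, eq3−eq2 (x²,y² cancel):
  39.776·x + 20.330·y = 573.757284
  -62.926·x − 85.862·y = 54.749285
det = 39.776·-85.862 − 20.330·-62.926 = -2135.961332
x = (573.757284·-85.862 − 20.330·54.749285) / -2135.961332 = 23.585165
y = (39.776·54.749285 − 573.757284·-62.926) / -2135.961332 = -17.922590
|P − Q| = √((23.585165 − -28.822)² + (-17.922590 − 4.484)²) = 56.996195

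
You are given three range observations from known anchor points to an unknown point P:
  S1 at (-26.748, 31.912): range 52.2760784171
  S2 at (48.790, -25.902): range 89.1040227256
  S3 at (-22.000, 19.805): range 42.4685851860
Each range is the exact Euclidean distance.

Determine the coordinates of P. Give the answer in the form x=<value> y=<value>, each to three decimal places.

eq1: (x + 26.748)² + (y − 31.912)² = 52.2760784171²
eq2: (x − 48.790)² + (y + 25.902)² = 89.1040227256²
eq3: (x + 22.000)² + (y − 19.805)² = 42.4685851860²
eq1−eq3, eq1−eq2 (x²,y² cancel):
  9.496·x − 24.214·y = 71.614424
  151.076·x − 115.628·y = -3889.192035
det = 9.496·-115.628 − -24.214·151.076 = 2560.150776
x = (71.614424·-115.628 − -24.214·-3889.192035) / 2560.150776 = -40.018553
y = (9.496·-3889.192035 − 71.614424·151.076) / 2560.150776 = -18.651631

x=-40.019 y=-18.652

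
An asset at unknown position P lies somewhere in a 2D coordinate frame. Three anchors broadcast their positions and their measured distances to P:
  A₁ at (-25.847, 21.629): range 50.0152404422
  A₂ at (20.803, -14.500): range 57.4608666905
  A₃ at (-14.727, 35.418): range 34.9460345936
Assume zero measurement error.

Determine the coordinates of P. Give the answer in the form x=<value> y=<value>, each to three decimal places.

x=19.399 y=42.944

eq1: (x + 25.847)² + (y − 21.629)² = 50.0152404422²
eq2: (x − 20.803)² + (y + 14.500)² = 57.4608666905²
eq3: (x + 14.727)² + (y − 35.418)² = 34.9460345936²
eq3−eq2, eq3−eq1 (x²,y² cancel):
  71.060·x − 99.836·y = -2908.830311
  -22.240·x − 27.578·y = -1615.737146
det = 71.060·-27.578 − -99.836·-22.240 = -4180.045320
x = (-2908.830311·-27.578 − -99.836·-1615.737146) / -4180.045320 = 19.399075
y = (71.060·-1615.737146 − -2908.830311·-22.240) / -4180.045320 = 42.943713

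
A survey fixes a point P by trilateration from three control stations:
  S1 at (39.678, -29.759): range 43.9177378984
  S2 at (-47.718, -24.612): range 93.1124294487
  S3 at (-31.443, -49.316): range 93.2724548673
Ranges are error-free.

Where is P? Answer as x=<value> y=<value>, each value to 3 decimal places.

eq1: (x − 39.678)² + (y + 29.759)² = 43.9177378984²
eq2: (x + 47.718)² + (y + 24.612)² = 93.1124294487²
eq3: (x + 31.443)² + (y + 49.316)² = 93.2724548673²
eq1−eq3, eq1−eq2 (x²,y² cancel):
  -142.242·x − 39.114·y = -5810.194795
  -174.792·x + 10.294·y = -6318.340513
det = -142.242·10.294 − -39.114·-174.792 = -8301.053436
x = (-5810.194795·10.294 − -39.114·-6318.340513) / -8301.053436 = 36.976718
y = (-142.242·-6318.340513 − -5810.194795·-174.792) / -8301.053436 = 14.075584

x=36.977 y=14.076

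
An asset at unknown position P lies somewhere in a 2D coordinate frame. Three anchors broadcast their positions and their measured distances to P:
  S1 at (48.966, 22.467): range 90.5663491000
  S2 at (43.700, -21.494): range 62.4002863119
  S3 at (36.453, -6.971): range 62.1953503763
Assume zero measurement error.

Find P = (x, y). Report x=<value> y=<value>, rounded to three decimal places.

x=-15.538 y=-41.105

eq1: (x − 48.966)² + (y − 22.467)² = 90.5663491000²
eq2: (x − 43.700)² + (y + 21.494)² = 62.4002863119²
eq3: (x − 36.453)² + (y + 6.971)² = 62.1953503763²
eq1−eq3, eq1−eq2 (x²,y² cancel):
  -25.026·x − 58.876·y = 2808.982786
  -10.532·x − 87.922·y = 3777.714648
det = -25.026·-87.922 − -58.876·-10.532 = 1580.253940
x = (2808.982786·-87.922 − -58.876·3777.714648) / 1580.253940 = -15.538425
y = (-25.026·3777.714648 − 2808.982786·-10.532) / 1580.253940 = -41.105343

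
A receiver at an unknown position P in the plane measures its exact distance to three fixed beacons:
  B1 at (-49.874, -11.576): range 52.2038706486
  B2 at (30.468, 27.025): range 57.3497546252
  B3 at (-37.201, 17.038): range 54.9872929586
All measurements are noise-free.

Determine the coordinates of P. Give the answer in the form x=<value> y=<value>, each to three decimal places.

x=1.216 y=-22.304

eq1: (x + 49.874)² + (y + 11.576)² = 52.2038706486²
eq2: (x − 30.468)² + (y − 27.025)² = 57.3497546252²
eq3: (x + 37.201)² + (y − 17.038)² = 54.9872929586²
eq2−eq3, eq2−eq1 (x²,y² cancel):
  -135.338·x − 19.974·y = 280.950165
  -160.684·x − 77.202·y = 1526.520248
det = -135.338·-77.202 − -19.974·-160.684 = 7238.862060
x = (280.950165·-77.202 − -19.974·1526.520248) / 7238.862060 = 1.215771
y = (-135.338·1526.520248 − 280.950165·-160.684) / 7238.862060 = -22.303506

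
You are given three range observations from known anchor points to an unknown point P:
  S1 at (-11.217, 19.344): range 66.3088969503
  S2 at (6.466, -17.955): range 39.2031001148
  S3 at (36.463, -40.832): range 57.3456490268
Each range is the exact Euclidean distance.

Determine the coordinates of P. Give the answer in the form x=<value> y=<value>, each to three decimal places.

eq1: (x + 11.217)² + (y − 19.344)² = 66.3088969503²
eq2: (x − 6.466)² + (y + 17.955)² = 39.2031001148²
eq3: (x − 36.463)² + (y + 40.832)² = 57.3456490268²
eq1−eq2, eq1−eq3 (x²,y² cancel):
  35.366·x − 74.598·y = 2724.166512
  95.360·x − 120.352·y = 3605.137520
det = 35.366·-120.352 − -74.598·95.360 = 2857.296448
x = (2724.166512·-120.352 − -74.598·3605.137520) / 2857.296448 = -20.621885
y = (35.366·3605.137520 − 2724.166512·95.360) / 2857.296448 = -46.294540

x=-20.622 y=-46.295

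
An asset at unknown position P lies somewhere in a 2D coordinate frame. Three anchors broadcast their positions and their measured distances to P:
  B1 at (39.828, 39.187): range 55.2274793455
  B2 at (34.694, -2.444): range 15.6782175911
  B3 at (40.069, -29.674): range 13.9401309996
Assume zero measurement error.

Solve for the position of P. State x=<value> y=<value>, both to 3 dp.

x=42.622 y=-15.970

eq1: (x − 39.828)² + (y − 39.187)² = 55.2274793455²
eq2: (x − 34.694)² + (y + 2.444)² = 15.6782175911²
eq3: (x − 40.069)² + (y + 29.674)² = 13.9401309996²
eq3−eq1, eq3−eq2 (x²,y² cancel):
  -0.482·x + 137.722·y = -2219.927707
  -10.750·x + 54.460·y = -1327.903520
det = -0.482·54.460 − 137.722·-10.750 = 1454.261780
x = (-2219.927707·54.460 − 137.722·-1327.903520) / 1454.261780 = 42.622495
y = (-0.482·-1327.903520 − -2219.927707·-10.750) / 1454.261780 = -15.969734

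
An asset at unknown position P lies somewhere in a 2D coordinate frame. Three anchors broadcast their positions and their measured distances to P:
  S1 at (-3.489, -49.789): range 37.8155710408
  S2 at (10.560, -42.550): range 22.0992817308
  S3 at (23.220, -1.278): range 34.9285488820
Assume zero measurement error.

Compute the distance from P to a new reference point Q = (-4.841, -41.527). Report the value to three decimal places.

36.796

eq1: (x + 3.489)² + (y + 49.789)² = 37.8155710408²
eq2: (x − 10.560)² + (y + 42.550)² = 22.0992817308²
eq3: (x − 23.220)² + (y + 1.278)² = 34.9285488820²
eq2−eq3, eq2−eq1 (x²,y² cancel):
  25.320·x + 82.544·y = -2112.839690
  -28.098·x − 14.478·y = -372.537618
det = 25.320·-14.478 − 82.544·-28.098 = 1952.738352
x = (-2112.839690·-14.478 − 82.544·-372.537618) / 1952.738352 = 31.412523
y = (25.320·-372.537618 − -2112.839690·-28.098) / 1952.738352 = -35.232176
|P − Q| = √((31.412523 − -4.841)² + (-35.232176 − -41.527)²) = 36.795961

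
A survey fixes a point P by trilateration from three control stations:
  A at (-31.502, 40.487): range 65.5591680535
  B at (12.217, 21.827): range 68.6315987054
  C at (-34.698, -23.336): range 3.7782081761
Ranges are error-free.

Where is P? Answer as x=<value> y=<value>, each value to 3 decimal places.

eq1: (x + 31.502)² + (y − 40.487)² = 65.5591680535²
eq2: (x − 12.217)² + (y − 21.827)² = 68.6315987054²
eq3: (x + 34.698)² + (y + 23.336)² = 3.7782081761²
eq3−eq2, eq3−eq1 (x²,y² cancel):
  93.830·x + 90.326·y = -5818.868566
  6.392·x + 127.646·y = -3400.676586
det = 93.830·127.646 − 90.326·6.392 = 11399.660388
x = (-5818.868566·127.646 − 90.326·-3400.676586) / 11399.660388 = -38.210418
y = (93.830·-3400.676586 − -5818.868566·6.392) / 11399.660388 = -24.728042

x=-38.210 y=-24.728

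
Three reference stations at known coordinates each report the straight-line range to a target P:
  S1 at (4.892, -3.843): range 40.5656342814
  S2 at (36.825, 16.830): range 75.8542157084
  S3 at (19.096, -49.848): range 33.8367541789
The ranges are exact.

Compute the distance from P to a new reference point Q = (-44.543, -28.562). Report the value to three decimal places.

33.299

eq1: (x − 4.892)² + (y + 3.843)² = 40.5656342814²
eq2: (x − 36.825)² + (y − 16.830)² = 75.8542157084²
eq3: (x − 19.096)² + (y + 49.848)² = 33.8367541789²
eq3−eq2, eq3−eq1 (x²,y² cancel):
  35.458·x + 133.356·y = -5819.086902
  -28.408·x + 92.010·y = -3311.424758
det = 35.458·92.010 − 133.356·-28.408 = 7050.867828
x = (-5819.086902·92.010 − 133.356·-3311.424758) / 7050.867828 = -13.305571
y = (35.458·-3311.424758 − -5819.086902·-28.408) / 7050.867828 = -40.097918
|P − Q| = √((-13.305571 − -44.543)² + (-40.097918 − -28.562)²) = 33.299465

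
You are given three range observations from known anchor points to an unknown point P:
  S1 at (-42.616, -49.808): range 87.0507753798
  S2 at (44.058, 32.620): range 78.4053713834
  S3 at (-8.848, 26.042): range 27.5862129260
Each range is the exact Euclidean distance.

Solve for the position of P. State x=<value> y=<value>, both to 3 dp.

eq1: (x + 42.616)² + (y + 49.808)² = 87.0507753798²
eq2: (x − 44.058)² + (y − 32.620)² = 78.4053713834²
eq3: (x + 8.848)² + (y − 26.042)² = 27.5862129260²
eq1−eq2, eq1−eq3 (x²,y² cancel):
  173.348·x + 164.856·y = 138.646676
  67.536·x + 151.700·y = 3276.350899
det = 173.348·151.700 − 164.856·67.536 = 15163.176784
x = (138.646676·151.700 − 164.856·3276.350899) / 15163.176784 = -34.233816
y = (173.348·3276.350899 − 138.646676·67.536) / 15163.176784 = 36.838272

x=-34.234 y=36.838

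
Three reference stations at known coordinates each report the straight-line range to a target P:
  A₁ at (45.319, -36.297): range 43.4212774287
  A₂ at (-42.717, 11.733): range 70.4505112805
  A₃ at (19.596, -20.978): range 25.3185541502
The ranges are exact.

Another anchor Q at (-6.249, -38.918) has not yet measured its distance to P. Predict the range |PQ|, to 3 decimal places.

eq1: (x − 45.319)² + (y + 36.297)² = 43.4212774287²
eq2: (x + 42.717)² + (y − 11.733)² = 70.4505112805²
eq3: (x − 19.596)² + (y + 20.978)² = 25.3185541502²
eq2−eq3, eq2−eq1 (x²,y² cancel):
  124.626·x − 65.422·y = 3183.919677
  176.072·x − 96.060·y = 4486.745798
det = 124.626·-96.060 − -65.422·176.072 = -452.591176
x = (3183.919677·-96.060 − -65.422·4486.745798) / -452.591176 = 27.210960
y = (124.626·4486.745798 − 3183.919677·176.072) / -452.591176 = 3.168254
|P − Q| = √((27.210960 − -6.249)² + (3.168254 − -38.918)²) = 53.766362

53.766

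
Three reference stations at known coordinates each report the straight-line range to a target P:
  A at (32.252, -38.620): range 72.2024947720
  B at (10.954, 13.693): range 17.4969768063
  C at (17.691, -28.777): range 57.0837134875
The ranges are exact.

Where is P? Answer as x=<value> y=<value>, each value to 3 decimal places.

eq1: (x − 32.252)² + (y + 38.620)² = 72.2024947720²
eq2: (x − 10.954)² + (y − 13.693)² = 17.4969768063²
eq3: (x − 17.691)² + (y + 28.777)² = 57.0837134875²
eq3−eq2, eq3−eq1 (x²,y² cancel):
  -13.474·x + 84.940·y = 2118.807303
  29.122·x − 19.686·y = -564.041212
det = -13.474·-19.686 − 84.940·29.122 = -2208.373516
x = (2118.807303·-19.686 − 84.940·-564.041212) / -2208.373516 = -2.806962
y = (-13.474·-564.041212 − 2118.807303·29.122) / -2208.373516 = 24.499486

x=-2.807 y=24.499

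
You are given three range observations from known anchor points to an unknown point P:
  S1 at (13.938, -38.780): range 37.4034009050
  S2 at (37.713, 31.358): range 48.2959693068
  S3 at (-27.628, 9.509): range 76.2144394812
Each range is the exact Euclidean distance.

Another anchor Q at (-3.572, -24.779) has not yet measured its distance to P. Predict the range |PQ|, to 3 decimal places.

eq1: (x − 13.938)² + (y + 38.780)² = 37.4034009050²
eq2: (x − 37.713)² + (y − 31.358)² = 48.2959693068²
eq3: (x + 27.628)² + (y − 9.509)² = 76.2144394812²
eq3−eq1, eq3−eq2 (x²,y² cancel):
  83.132·x − 96.578·y = 5254.055165
  130.682·x + 43.698·y = 5028.007202
det = 83.132·43.698 − -96.578·130.682 = 16253.708332
x = (5254.055165·43.698 − -96.578·5028.007202) / 16253.708332 = 44.001441
y = (83.132·5028.007202 − 5254.055165·130.682) / 16253.708332 = -16.526822
|P − Q| = √((44.001441 − -3.572)² + (-16.526822 − -24.779)²) = 48.283855

48.284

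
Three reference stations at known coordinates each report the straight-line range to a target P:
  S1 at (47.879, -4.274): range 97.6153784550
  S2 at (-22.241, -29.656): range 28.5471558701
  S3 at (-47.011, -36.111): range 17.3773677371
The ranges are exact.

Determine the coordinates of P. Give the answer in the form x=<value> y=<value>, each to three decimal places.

x=-48.648 y=-18.811

eq1: (x − 47.879)² + (y + 4.274)² = 97.6153784550²
eq2: (x + 22.241)² + (y + 29.656)² = 28.5471558701²
eq3: (x + 47.011)² + (y + 36.111)² = 17.3773677371²
eq3−eq2, eq3−eq1 (x²,y² cancel):
  49.540·x + 12.910·y = -2652.865224
  189.780·x + 63.674·y = -10430.161926
det = 49.540·63.674 − 12.910·189.780 = 704.350160
x = (-2652.865224·63.674 − 12.910·-10430.161926) / 704.350160 = -48.647891
y = (49.540·-10430.161926 − -2652.865224·189.780) / 704.350160 = -18.810899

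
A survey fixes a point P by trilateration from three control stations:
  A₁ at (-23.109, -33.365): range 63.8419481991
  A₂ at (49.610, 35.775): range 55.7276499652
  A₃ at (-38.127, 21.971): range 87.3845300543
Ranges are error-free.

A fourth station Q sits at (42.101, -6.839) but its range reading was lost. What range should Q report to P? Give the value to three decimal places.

eq1: (x + 23.109)² + (y + 33.365)² = 63.8419481991²
eq2: (x − 49.610)² + (y − 35.775)² = 55.7276499652²
eq3: (x + 38.127)² + (y − 21.971)² = 87.3845300543²
eq1−eq2, eq1−eq3 (x²,y² cancel):
  145.438·x + 138.280·y = 3063.976998
  -30.036·x + 110.672·y = -3271.117879
det = 145.438·110.672 − 138.280·-30.036 = 20249.292416
x = (3063.976998·110.672 − 138.280·-3271.117879) / 20249.292416 = 39.084163
y = (145.438·-3271.117879 − 3063.976998·-30.036) / 20249.292416 = -18.949562
|P − Q| = √((39.084163 − 42.101)² + (-18.949562 − -6.839)²) = 12.480666

12.481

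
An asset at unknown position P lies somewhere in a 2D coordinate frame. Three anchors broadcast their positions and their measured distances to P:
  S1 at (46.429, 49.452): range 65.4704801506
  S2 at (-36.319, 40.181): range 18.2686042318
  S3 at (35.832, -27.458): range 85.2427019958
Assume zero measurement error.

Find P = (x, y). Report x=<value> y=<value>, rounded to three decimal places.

x=-18.125 y=38.534

eq1: (x − 46.429)² + (y − 49.452)² = 65.4704801506²
eq2: (x + 36.319)² + (y − 40.181)² = 18.2686042318²
eq3: (x − 35.832)² + (y + 27.458)² = 85.2427019958²
eq2−eq1, eq2−eq3 (x²,y² cancel):
  165.496·x + 18.542·y = -2285.072048
  144.302·x − 135.278·y = -7828.284877
det = 165.496·-135.278 − 18.542·144.302 = -25063.615572
x = (-2285.072048·-135.278 − 18.542·-7828.284877) / -25063.615572 = -18.124761
y = (165.496·-7828.284877 − -2285.072048·144.302) / -25063.615572 = 38.534319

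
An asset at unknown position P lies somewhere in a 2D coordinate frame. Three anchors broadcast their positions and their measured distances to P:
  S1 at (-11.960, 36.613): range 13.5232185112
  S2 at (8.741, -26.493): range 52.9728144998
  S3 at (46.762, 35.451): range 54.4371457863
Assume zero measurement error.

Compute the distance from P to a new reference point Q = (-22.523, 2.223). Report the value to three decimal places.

27.224

eq1: (x + 11.960)² + (y − 36.613)² = 13.5232185112²
eq2: (x − 8.741)² + (y + 26.493)² = 52.9728144998²
eq3: (x − 46.762)² + (y − 35.451)² = 54.4371457863²
eq3−eq2, eq3−eq1 (x²,y² cancel):
  -76.042·x − 123.888·y = -2507.890150
  -117.444·x + 2.324·y = 820.620726
det = -76.042·2.324 − -123.888·-117.444 = -14726.623880
x = (-2507.890150·2.324 − -123.888·820.620726) / -14726.623880 = -6.507719
y = (-76.042·820.620726 − -2507.890150·-117.444) / -14726.623880 = 24.237619
|P − Q| = √((-6.507719 − -22.523)² + (24.237619 − 2.223)²) = 27.223752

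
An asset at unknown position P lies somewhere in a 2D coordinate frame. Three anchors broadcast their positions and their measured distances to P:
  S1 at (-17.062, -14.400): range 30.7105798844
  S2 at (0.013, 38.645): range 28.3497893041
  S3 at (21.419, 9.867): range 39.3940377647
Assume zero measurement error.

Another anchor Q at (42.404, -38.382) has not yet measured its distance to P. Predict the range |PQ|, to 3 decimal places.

81.073

eq1: (x + 17.062)² + (y + 14.400)² = 30.7105798844²
eq2: (x − 0.013)² + (y − 38.645)² = 28.3497893041²
eq3: (x − 21.419)² + (y − 9.867)² = 39.3940377647²
eq1−eq3, eq1−eq2 (x²,y² cancel):
  76.962·x + 48.534·y = -551.091089
  34.150·x + 106.090·y = 1134.393513
det = 76.962·106.090 − 48.534·34.150 = 6507.462480
x = (-551.091089·106.090 − 48.534·1134.393513) / 6507.462480 = -17.444881
y = (76.962·1134.393513 − -551.091089·34.150) / 6507.462480 = 16.308193
|P − Q| = √((-17.444881 − 42.404)² + (16.308193 − -38.382)²) = 81.073459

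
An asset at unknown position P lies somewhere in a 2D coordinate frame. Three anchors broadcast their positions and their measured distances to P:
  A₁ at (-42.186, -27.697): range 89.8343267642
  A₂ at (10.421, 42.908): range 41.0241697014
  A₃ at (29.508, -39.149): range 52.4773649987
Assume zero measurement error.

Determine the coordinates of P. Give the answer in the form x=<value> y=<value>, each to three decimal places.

x=38.092 y=12.621

eq1: (x + 42.186)² + (y + 27.697)² = 89.8343267642²
eq2: (x − 10.421)² + (y − 42.908)² = 41.0241697014²
eq3: (x − 29.508)² + (y + 39.149)² = 52.4773649987²
eq3−eq1, eq3−eq2 (x²,y² cancel):
  -143.388·x + 22.904·y = -5172.916288
  -38.174·x + 164.114·y = 617.218778
det = -143.388·164.114 − 22.904·-38.174 = -22657.640936
x = (-5172.916288·164.114 − 22.904·617.218778) / -22657.640936 = 38.092437
y = (-143.388·617.218778 − -5172.916288·-38.174) / -22657.640936 = 12.621467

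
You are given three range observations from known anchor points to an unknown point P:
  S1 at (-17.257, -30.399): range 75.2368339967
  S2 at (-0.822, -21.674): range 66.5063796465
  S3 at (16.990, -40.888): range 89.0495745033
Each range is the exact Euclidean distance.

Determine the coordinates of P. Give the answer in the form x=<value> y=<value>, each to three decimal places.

eq1: (x + 17.257)² + (y + 30.399)² = 75.2368339967²
eq2: (x + 0.822)² + (y + 21.674)² = 66.5063796465²
eq3: (x − 16.990)² + (y + 40.888)² = 89.0495745033²
eq1−eq2, eq1−eq3 (x²,y² cancel):
  32.870·x + 17.450·y = 486.017366
  68.494·x − 20.978·y = -1530.660135
det = 32.870·-20.978 − 17.450·68.494 = -1884.767160
x = (486.017366·-20.978 − 17.450·-1530.660135) / -1884.767160 = -8.762009
y = (32.870·-1530.660135 − 486.017366·68.494) / -1884.767160 = 44.356711

x=-8.762 y=44.357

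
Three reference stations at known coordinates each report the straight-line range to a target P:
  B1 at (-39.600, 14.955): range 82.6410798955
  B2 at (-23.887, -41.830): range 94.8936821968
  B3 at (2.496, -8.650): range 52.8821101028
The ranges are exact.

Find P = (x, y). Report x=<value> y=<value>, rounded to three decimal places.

x=42.273 y=26.197

eq1: (x + 39.600)² + (y − 14.955)² = 82.6410798955²
eq2: (x + 23.887)² + (y + 41.830)² = 94.8936821968²
eq3: (x − 2.496)² + (y + 8.650)² = 52.8821101028²
eq3−eq2, eq3−eq1 (x²,y² cancel):
  -52.766·x − 66.360·y = -3969.008199
  -84.192·x + 47.210·y = -2322.271008
det = -52.766·47.210 − -66.360·-84.192 = -8078.063980
x = (-3969.008199·47.210 − -66.360·-2322.271008) / -8078.063980 = 42.272849
y = (-52.766·-2322.271008 − -3969.008199·-84.192) / -8078.063980 = 26.197092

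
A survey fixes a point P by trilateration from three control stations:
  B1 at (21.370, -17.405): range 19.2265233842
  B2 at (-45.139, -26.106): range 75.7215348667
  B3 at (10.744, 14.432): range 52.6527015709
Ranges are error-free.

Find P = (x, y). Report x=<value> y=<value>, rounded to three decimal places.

x=30.113 y=-34.529

eq1: (x − 21.370)² + (y + 17.405)² = 19.2265233842²
eq2: (x + 45.139)² + (y + 26.106)² = 75.7215348667²
eq3: (x − 10.744)² + (y − 14.432)² = 52.6527015709²
eq1−eq3, eq1−eq2 (x²,y² cancel):
  -21.252·x + 63.674·y = -2838.542546
  -133.018·x − 17.402·y = -3404.650009
det = -21.252·-17.402 − 63.674·-133.018 = 8839.615436
x = (-2838.542546·-17.402 − 63.674·-3404.650009) / 8839.615436 = 30.112622
y = (-21.252·-3404.650009 − -2838.542546·-133.018) / 8839.615436 = -34.528836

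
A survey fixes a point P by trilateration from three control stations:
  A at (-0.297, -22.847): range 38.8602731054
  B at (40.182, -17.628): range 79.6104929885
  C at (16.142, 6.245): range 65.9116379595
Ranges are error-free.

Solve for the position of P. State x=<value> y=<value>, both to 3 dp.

x=-38.317 y=-30.884

eq1: (x + 0.297)² + (y + 22.847)² = 38.8602731054²
eq2: (x − 40.182)² + (y + 17.628)² = 79.6104929885²
eq3: (x − 16.142)² + (y − 6.245)² = 65.9116379595²
eq1−eq3, eq1−eq2 (x²,y² cancel):
  32.878·x + 58.184·y = -3056.732622
  80.958·x + 10.438·y = -3424.443878
det = 32.878·10.438 − 58.184·80.958 = -4367.279708
x = (-3056.732622·10.438 − 58.184·-3424.443878) / -4367.279708 = -38.317140
y = (32.878·-3424.443878 − -3056.732622·80.958) / -4367.279708 = -30.883777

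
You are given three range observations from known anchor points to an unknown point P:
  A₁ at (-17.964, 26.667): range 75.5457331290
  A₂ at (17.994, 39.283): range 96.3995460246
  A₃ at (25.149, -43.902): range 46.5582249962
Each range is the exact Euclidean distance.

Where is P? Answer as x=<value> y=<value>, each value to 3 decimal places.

eq1: (x + 17.964)² + (y − 26.667)² = 75.5457331290²
eq2: (x − 17.994)² + (y − 39.283)² = 96.3995460246²
eq3: (x − 25.149)² + (y + 43.902)² = 46.5582249962²
eq3−eq2, eq3−eq1 (x²,y² cancel):
  -14.310·x + 166.370·y = -7818.123839
  -86.226·x + 141.138·y = -5065.513099
det = -14.310·141.138 − 166.370·-86.226 = 12325.734840
x = (-7818.123839·141.138 − 166.370·-5065.513099) / 12325.734840 = -21.149648
y = (-14.310·-5065.513099 − -7818.123839·-86.226) / 12325.734840 = -48.811536

x=-21.150 y=-48.812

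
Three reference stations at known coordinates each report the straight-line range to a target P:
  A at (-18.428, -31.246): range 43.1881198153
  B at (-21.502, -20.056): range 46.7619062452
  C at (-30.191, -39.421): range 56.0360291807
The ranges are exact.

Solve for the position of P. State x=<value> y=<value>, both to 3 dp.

eq1: (x + 18.428)² + (y + 31.246)² = 43.1881198153²
eq2: (x + 21.502)² + (y + 20.056)² = 46.7619062452²
eq3: (x + 30.191)² + (y + 39.421)² = 56.0360291807²
eq3−eq1, eq3−eq2 (x²,y² cancel):
  23.526·x + 16.350·y = 125.214851
  17.378·x + 38.730·y = -647.571891
det = 23.526·38.730 − 16.350·17.378 = 627.031680
x = (125.214851·38.730 − 16.350·-647.571891) / 627.031680 = 24.619763
y = (23.526·-647.571891 − 125.214851·17.378) / 627.031680 = -27.766954

x=24.620 y=-27.767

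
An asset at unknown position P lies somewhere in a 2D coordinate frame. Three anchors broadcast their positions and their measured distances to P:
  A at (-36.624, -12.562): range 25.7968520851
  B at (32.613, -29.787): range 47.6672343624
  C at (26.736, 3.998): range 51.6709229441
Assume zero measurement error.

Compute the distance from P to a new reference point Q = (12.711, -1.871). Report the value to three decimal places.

eq1: (x + 36.624)² + (y + 12.562)² = 25.7968520851²
eq2: (x − 32.613)² + (y + 29.787)² = 47.6672343624²
eq3: (x − 26.736)² + (y − 3.998)² = 51.6709229441²
eq1−eq2, eq1−eq3 (x²,y² cancel):
  138.474·x − 34.450·y = -1154.935736
  126.720·x + 33.120·y = -2772.730220
det = 138.474·33.120 − -34.450·126.720 = 8951.762880
x = (-1154.935736·33.120 − -34.450·-2772.730220) / 8951.762880 = -14.943652
y = (138.474·-2772.730220 − -1154.935736·126.720) / 8951.762880 = -26.541989
|P − Q| = √((-14.943652 − 12.711)² + (-26.541989 − -1.871)²) = 37.059917

37.060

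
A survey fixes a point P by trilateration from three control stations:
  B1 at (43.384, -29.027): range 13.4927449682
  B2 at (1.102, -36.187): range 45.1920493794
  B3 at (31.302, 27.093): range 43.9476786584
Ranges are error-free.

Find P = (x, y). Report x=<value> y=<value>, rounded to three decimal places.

eq1: (x − 43.384)² + (y + 29.027)² = 13.4927449682²
eq2: (x − 1.102)² + (y + 36.187)² = 45.1920493794²
eq3: (x − 31.302)² + (y − 27.093)² = 43.9476786584²
eq1−eq3, eq1−eq2 (x²,y² cancel):
  -24.164·x + 112.240·y = -2760.236625
  -84.564·x − 14.320·y = -3274.291972
det = -24.164·-14.320 − 112.240·-84.564 = 9837.491840
x = (-2760.236625·-14.320 − 112.240·-3274.291972) / 9837.491840 = 41.375701
y = (-24.164·-3274.291972 − -2760.236625·-84.564) / 9837.491840 = -15.684553

x=41.376 y=-15.685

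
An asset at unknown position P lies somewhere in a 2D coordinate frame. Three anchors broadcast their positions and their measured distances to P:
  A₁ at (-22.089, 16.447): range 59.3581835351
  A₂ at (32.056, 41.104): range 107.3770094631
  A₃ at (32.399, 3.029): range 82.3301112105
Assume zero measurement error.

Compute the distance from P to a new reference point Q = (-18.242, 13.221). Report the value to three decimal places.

eq1: (x + 22.089)² + (y − 16.447)² = 59.3581835351²
eq2: (x − 32.056)² + (y − 41.104)² = 107.3770094631²
eq3: (x − 32.399)² + (y − 3.029)² = 82.3301112105²
eq3−eq1, eq3−eq2 (x²,y² cancel):
  -108.976·x + 26.836·y = 2954.410947
  -0.686·x + 76.150·y = -3093.319039
det = -108.976·76.150 − 26.836·-0.686 = -8280.112904
x = (2954.410947·76.150 − 26.836·-3093.319039) / -8280.112904 = -37.196438
y = (-108.976·-3093.319039 − 2954.410947·-0.686) / -8280.112904 = -40.956478
|P − Q| = √((-37.196438 − -18.242)² + (-40.956478 − 13.221)²) = 57.397472

57.397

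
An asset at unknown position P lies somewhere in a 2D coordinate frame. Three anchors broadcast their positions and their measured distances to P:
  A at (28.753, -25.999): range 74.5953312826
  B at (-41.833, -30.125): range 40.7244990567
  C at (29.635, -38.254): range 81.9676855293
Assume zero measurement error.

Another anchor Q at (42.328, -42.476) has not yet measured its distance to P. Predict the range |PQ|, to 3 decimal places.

eq1: (x − 28.753)² + (y + 25.999)² = 74.5953312826²
eq2: (x + 41.833)² + (y + 30.125)² = 40.7244990567²
eq3: (x − 29.635)² + (y + 38.254)² = 81.9676855293²
eq1−eq2, eq1−eq3 (x²,y² cancel):
  -141.172·x − 8.252·y = 5060.811130
  1.764·x − 24.510·y = -315.319291
det = -141.172·-24.510 − -8.252·1.764 = 3474.682248
x = (5060.811130·-24.510 − -8.252·-315.319291) / 3474.682248 = -36.447216
y = (-141.172·-315.319291 − 5060.811130·1.764) / 3474.682248 = 10.241795
|P − Q| = √((-36.447216 − 42.328)² + (10.241795 − -42.476)²) = 94.787661

94.788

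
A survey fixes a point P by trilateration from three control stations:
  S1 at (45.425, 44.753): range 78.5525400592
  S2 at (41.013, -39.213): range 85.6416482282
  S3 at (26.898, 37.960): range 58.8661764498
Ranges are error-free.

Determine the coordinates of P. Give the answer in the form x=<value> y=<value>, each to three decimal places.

eq1: (x − 45.425)² + (y − 44.753)² = 78.5525400592²
eq2: (x − 41.013)² + (y + 39.213)² = 85.6416482282²
eq3: (x − 26.898)² + (y − 37.960)² = 58.8661764498²
eq3−eq2, eq3−eq1 (x²,y² cancel):
  28.230·x − 154.346·y = -2814.003647
  37.054·x + 13.586·y = -803.477190
det = 28.230·13.586 − -154.346·37.054 = 6102.669464
x = (-2814.003647·13.586 − -154.346·-803.477190) / 6102.669464 = -26.585832
y = (28.230·-803.477190 − -2814.003647·37.054) / 6102.669464 = 13.369220

x=-26.586 y=13.369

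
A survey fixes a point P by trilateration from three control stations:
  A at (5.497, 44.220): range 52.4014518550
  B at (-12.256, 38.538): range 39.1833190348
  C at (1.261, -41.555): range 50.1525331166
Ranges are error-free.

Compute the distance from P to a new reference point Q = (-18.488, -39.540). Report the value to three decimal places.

eq1: (x − 5.497)² + (y − 44.220)² = 52.4014518550²
eq2: (x + 12.256)² + (y − 38.538)² = 39.1833190348²
eq3: (x − 1.261)² + (y + 41.555)² = 50.1525331166²
eq2−eq3, eq2−eq1 (x²,y² cancel):
  27.034·x − 160.186·y = -886.922921
  35.506·x + 11.364·y = -860.341237
det = 27.034·11.364 − -160.186·35.506 = 5994.778492
x = (-886.922921·11.364 − -160.186·-860.341237) / 5994.778492 = -24.670405
y = (27.034·-860.341237 − -886.922921·35.506) / 5994.778492 = 1.373298
|P − Q| = √((-24.670405 − -18.488)² + (1.373298 − -39.540)²) = 41.377773

41.378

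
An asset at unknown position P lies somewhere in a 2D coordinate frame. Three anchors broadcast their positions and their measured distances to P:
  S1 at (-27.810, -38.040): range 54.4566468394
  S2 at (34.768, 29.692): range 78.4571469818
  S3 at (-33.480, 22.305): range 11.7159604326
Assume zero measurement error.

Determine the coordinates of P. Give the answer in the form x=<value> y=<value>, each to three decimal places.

x=-42.200 y=14.481

eq1: (x + 27.810)² + (y + 38.040)² = 54.4566468394²
eq2: (x − 34.768)² + (y − 29.692)² = 78.4571469818²
eq3: (x + 33.480)² + (y − 22.305)² = 11.7159604326²
eq2−eq1, eq2−eq3 (x²,y² cancel):
  -125.156·x − 135.464·y = 3320.006540
  -136.496·x − 14.774·y = 5546.254921
det = -125.156·-14.774 − -135.464·-136.496 = -16641.239400
x = (3320.006540·-14.774 − -135.464·5546.254921) / -16641.239400 = -42.200469
y = (-125.156·5546.254921 − 3320.006540·-136.496) / -16641.239400 = 14.480861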